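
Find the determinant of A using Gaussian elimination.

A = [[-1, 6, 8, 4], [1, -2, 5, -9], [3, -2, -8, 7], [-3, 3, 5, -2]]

det(A) = -75

Forward elimination:
R2 <- R2 - (-1)*R1:  [  0   4  13  -5 ]
R3 <- R3 - (-3)*R1:  [  0  16  16  19 ]
R4 <- R4 - (3)*R1:  [   0  -15  -19  -14 ]
R3 <- R3 - (4)*R2:  [   0    0  -36   39 ]
R4 <- R4 - (-15/4)*R2:  [      0       0   119/4  -131/4 ]
R4 <- R4 - (-119/144)*R3:  [      0       0       0  -25/48 ]
Upper-triangular form:
[ -1  6    8       4 ]
[  0  4   13      -5 ]
[  0  0  -36      39 ]
[  0  0    0  -25/48 ]
det(A) = (-1)^0 * (-1) * (4) * (-36) * (-25/48) = -75  (0 row swaps -> sign +1)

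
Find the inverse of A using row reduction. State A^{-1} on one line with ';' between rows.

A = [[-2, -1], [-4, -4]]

Gauss-Jordan on [A | I]:
R1 <- (1/-2)*R1:  [    1   1/2  |  -1/2     0 ]
R2 <- R2 - (-4)*R1:  [  0  -2  |  -2   1 ]
R2 <- (1/-2)*R2:  [    0     1  |     1  -1/2 ]
R1 <- R1 - (1/2)*R2:  [   1    0  |   -1  1/4 ]
Right block of [I | A^{-1}] is the inverse:
[ -1   1/4 ]
[  1  -1/2 ]

inverse = [-1 1/4; 1 -1/2]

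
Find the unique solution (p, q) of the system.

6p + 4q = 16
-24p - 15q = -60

(0, 4)

Forward elimination on [A|b]:
R2 <- R2 - (-4)*R1:  [ 0  1  4 ]
Row echelon form:
[ 6  4  |  16 ]
[ 0  1  |   4 ]
Back-substitution:
q = (4) / 1 = 4
p = (16 - (4)*(4)) / 6 = 0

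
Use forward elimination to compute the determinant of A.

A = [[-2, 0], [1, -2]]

Forward elimination:
R2 <- R2 - (-1/2)*R1:  [  0  -2 ]
Upper-triangular form:
[ -2   0 ]
[  0  -2 ]
det(A) = (-1)^0 * (-2) * (-2) = 4  (0 row swaps -> sign +1)

det(A) = 4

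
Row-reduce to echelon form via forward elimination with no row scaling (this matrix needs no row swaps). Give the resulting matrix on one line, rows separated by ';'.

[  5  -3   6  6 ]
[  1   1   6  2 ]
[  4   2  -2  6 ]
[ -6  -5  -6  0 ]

Forward elimination:
R2 <- R2 - (1/5)*R1:  [    0   8/5  24/5   4/5 ]
R3 <- R3 - (4/5)*R1:  [     0   22/5  -34/5    6/5 ]
R4 <- R4 - (-6/5)*R1:  [     0  -43/5    6/5   36/5 ]
R3 <- R3 - (11/4)*R2:  [   0    0  -20   -1 ]
R4 <- R4 - (-43/8)*R2:  [    0     0    27  23/2 ]
R4 <- R4 - (-27/20)*R3:  [      0       0       0  203/20 ]
Row echelon form:
[ 5   -3     6       6 ]
[ 0  8/5  24/5     4/5 ]
[ 0    0   -20      -1 ]
[ 0    0     0  203/20 ]

REF = [5 -3 6 6; 0 8/5 24/5 4/5; 0 0 -20 -1; 0 0 0 203/20]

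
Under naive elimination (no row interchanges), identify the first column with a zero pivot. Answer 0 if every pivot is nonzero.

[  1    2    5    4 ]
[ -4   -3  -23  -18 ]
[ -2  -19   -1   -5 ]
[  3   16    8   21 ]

Naive forward elimination:
R2 <- R2 - (-4)*R1:  [  0   5  -3  -2 ]
R3 <- R3 - (-2)*R1:  [   0  -15    9    3 ]
R4 <- R4 - (3)*R1:  [  0  10  -7   9 ]
R3 <- R3 - (-3)*R2:  [  0   0   0  -3 ]
R4 <- R4 - (2)*R2:  [  0   0  -1  13 ]
Matrix at this point:
[ 1  2   5   4 ]
[ 0  5  -3  -2 ]
[ 0  0   0  -3 ]
[ 0  0  -1  13 ]
Pivot entry (3,3) is zero but row 4 has -1 in column 3 -> naive elimination stops; a row interchange (e.g. R3 <-> R4) would be required here.

first zero-pivot column = 3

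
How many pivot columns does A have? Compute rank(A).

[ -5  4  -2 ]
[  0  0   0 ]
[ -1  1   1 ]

rank(A) = 2

Row reduction:
R3 <- R3 - (1/5)*R1:  [   0  1/5  7/5 ]
R2 <-> R3   (pivot in column 2 was zero)
[ -5    4   -2 ]
[  0  1/5  7/5 ]
[  0    0    0 ]
Row echelon form:
[ -5    4   -2 ]
[  0  1/5  7/5 ]
[  0    0    0 ]
Nonzero rows / pivot columns: 2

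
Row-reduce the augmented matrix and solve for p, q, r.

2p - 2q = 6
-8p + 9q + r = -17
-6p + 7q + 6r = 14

Forward elimination on [A|b]:
R2 <- R2 - (-4)*R1:  [ 0  1  1  7 ]
R3 <- R3 - (-3)*R1:  [  0   1   6  32 ]
R3 <- R3 - (1)*R2:  [  0   0   5  25 ]
Row echelon form:
[ 2  -2  0  |   6 ]
[ 0   1  1  |   7 ]
[ 0   0  5  |  25 ]
Back-substitution:
r = (25) / 5 = 5
q = (7 - (1)*(5)) / 1 = 2
p = (6 - (-2)*(2)) / 2 = 5

(5, 2, 5)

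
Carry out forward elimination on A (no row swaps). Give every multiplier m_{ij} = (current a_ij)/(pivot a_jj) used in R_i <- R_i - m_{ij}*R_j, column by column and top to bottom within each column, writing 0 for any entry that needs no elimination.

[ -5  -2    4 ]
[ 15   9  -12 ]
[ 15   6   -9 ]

Forward elimination:
R2 <- R2 - (-3)*R1:  [ 0  3  0 ]
R3 <- R3 - (-3)*R1:  [ 0  0  3 ]
R3: entry in column 2 is already 0 -> m_{32} = 0 (no row operation needed)
Multipliers (in order of application): m_{21} = -3, m_{31} = -3, m_{32} = 0

multipliers: -3, -3, 0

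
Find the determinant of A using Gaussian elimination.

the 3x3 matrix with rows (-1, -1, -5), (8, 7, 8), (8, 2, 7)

Forward elimination:
R2 <- R2 - (-8)*R1:  [   0   -1  -32 ]
R3 <- R3 - (-8)*R1:  [   0   -6  -33 ]
R3 <- R3 - (6)*R2:  [   0    0  159 ]
Upper-triangular form:
[ -1  -1   -5 ]
[  0  -1  -32 ]
[  0   0  159 ]
det(A) = (-1)^0 * (-1) * (-1) * (159) = 159  (0 row swaps -> sign +1)

det(A) = 159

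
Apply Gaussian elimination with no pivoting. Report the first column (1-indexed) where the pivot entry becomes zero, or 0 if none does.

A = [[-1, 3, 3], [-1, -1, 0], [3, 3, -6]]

Naive forward elimination:
R2 <- R2 - (1)*R1:  [  0  -4  -3 ]
R3 <- R3 - (-3)*R1:  [  0  12   3 ]
R3 <- R3 - (-3)*R2:  [  0   0  -6 ]
All pivots nonzero; naive elimination completes without hitting a zero pivot.

first zero-pivot column = 0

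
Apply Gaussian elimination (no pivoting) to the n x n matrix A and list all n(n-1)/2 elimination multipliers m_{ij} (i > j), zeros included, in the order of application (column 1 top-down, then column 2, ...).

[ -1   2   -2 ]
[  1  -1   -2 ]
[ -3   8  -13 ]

Forward elimination:
R2 <- R2 - (-1)*R1:  [  0   1  -4 ]
R3 <- R3 - (3)*R1:  [  0   2  -7 ]
R3 <- R3 - (2)*R2:  [ 0  0  1 ]
Multipliers (in order of application): m_{21} = -1, m_{31} = 3, m_{32} = 2

multipliers: -1, 3, 2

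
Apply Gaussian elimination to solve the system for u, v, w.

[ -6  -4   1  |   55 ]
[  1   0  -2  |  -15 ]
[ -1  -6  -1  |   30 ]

(-5, -5, 5)

Forward elimination on [A|b]:
R2 <- R2 - (-1/6)*R1:  [     0   -2/3  -11/6  -35/6 ]
R3 <- R3 - (1/6)*R1:  [     0  -16/3   -7/6  125/6 ]
R3 <- R3 - (8)*R2:  [     0      0   27/2  135/2 ]
Row echelon form:
[ -6    -4      1  |     55 ]
[  0  -2/3  -11/6  |  -35/6 ]
[  0     0   27/2  |  135/2 ]
Back-substitution:
w = (135/2) / (27/2) = 5
v = (-35/6 - (-11/6)*(5)) / (-2/3) = -5
u = (55 - (-4)*(-5) - (1)*(5)) / -6 = -5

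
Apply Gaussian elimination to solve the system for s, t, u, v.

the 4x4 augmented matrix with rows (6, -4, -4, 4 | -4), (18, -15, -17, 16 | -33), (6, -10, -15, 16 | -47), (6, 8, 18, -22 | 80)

(2, 0, 5, 1)

Forward elimination on [A|b]:
R2 <- R2 - (3)*R1:  [   0   -3   -5    4  -21 ]
R3 <- R3 - (1)*R1:  [   0   -6  -11   12  -43 ]
R4 <- R4 - (1)*R1:  [   0   12   22  -26   84 ]
R3 <- R3 - (2)*R2:  [  0   0  -1   4  -1 ]
R4 <- R4 - (-4)*R2:  [   0    0    2  -10    0 ]
R4 <- R4 - (-2)*R3:  [  0   0   0  -2  -2 ]
Row echelon form:
[ 6  -4  -4   4  |   -4 ]
[ 0  -3  -5   4  |  -21 ]
[ 0   0  -1   4  |   -1 ]
[ 0   0   0  -2  |   -2 ]
Back-substitution:
v = (-2) / -2 = 1
u = (-1 - (4)*(1)) / -1 = 5
t = (-21 - (-5)*(5) - (4)*(1)) / -3 = 0
s = (-4 - (-4)*(0) - (-4)*(5) - (4)*(1)) / 6 = 2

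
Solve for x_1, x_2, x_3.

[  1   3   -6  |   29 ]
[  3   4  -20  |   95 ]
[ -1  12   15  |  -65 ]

(5, 0, -4)

Forward elimination on [A|b]:
R2 <- R2 - (3)*R1:  [  0  -5  -2   8 ]
R3 <- R3 - (-1)*R1:  [   0   15    9  -36 ]
R3 <- R3 - (-3)*R2:  [   0    0    3  -12 ]
Row echelon form:
[ 1   3  -6  |   29 ]
[ 0  -5  -2  |    8 ]
[ 0   0   3  |  -12 ]
Back-substitution:
x_3 = (-12) / 3 = -4
x_2 = (8 - (-2)*(-4)) / -5 = 0
x_1 = (29 - (3)*(0) - (-6)*(-4)) / 1 = 5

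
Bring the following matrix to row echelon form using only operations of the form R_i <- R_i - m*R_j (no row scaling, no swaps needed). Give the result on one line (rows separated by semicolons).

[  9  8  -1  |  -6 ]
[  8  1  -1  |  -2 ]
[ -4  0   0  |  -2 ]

Forward elimination:
R2 <- R2 - (8/9)*R1:  [     0  -55/9   -1/9   10/3 ]
R3 <- R3 - (-4/9)*R1:  [     0   32/9   -4/9  -14/3 ]
R3 <- R3 - (-32/55)*R2:  [      0       0  -28/55  -30/11 ]
Row echelon form:
[ 9      8      -1  |      -6 ]
[ 0  -55/9    -1/9  |    10/3 ]
[ 0      0  -28/55  |  -30/11 ]

REF = [9 8 -1 -6; 0 -55/9 -1/9 10/3; 0 0 -28/55 -30/11]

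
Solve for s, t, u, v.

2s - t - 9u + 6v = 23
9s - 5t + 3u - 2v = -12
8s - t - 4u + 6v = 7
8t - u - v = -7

Forward elimination on [A|b]:
R2 <- R2 - (9/2)*R1:  [      0    -1/2    87/2     -29  -231/2 ]
R3 <- R3 - (4)*R1:  [   0    3   32  -18  -85 ]
R3 <- R3 - (-6)*R2:  [    0     0   293  -192  -778 ]
R4 <- R4 - (-16)*R2:  [     0      0    695   -465  -1855 ]
R4 <- R4 - (695/293)*R3:  [         0          0          0  -2805/293  -2805/293 ]
Row echelon form:
[ 2    -1    -9          6  |         23 ]
[ 0  -1/2  87/2        -29  |     -231/2 ]
[ 0     0   293       -192  |       -778 ]
[ 0     0     0  -2805/293  |  -2805/293 ]
Back-substitution:
v = (-2805/293) / (-2805/293) = 1
u = (-778 - (-192)*(1)) / 293 = -2
t = (-231/2 - (87/2)*(-2) - (-29)*(1)) / (-1/2) = -1
s = (23 - (-1)*(-1) - (-9)*(-2) - (6)*(1)) / 2 = -1

(-1, -1, -2, 1)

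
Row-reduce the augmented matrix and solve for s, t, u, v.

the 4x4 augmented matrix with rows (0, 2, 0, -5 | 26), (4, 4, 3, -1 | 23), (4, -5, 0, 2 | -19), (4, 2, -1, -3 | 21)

(1, 3, 1, -4)

Forward elimination on [A|b]:
R1 <-> R2   (pivot in column 1 was zero)
[ 4   4   3  -1   23 ]
[ 0   2   0  -5   26 ]
[ 4  -5   0   2  -19 ]
[ 4   2  -1  -3   21 ]
R3 <- R3 - (1)*R1:  [   0   -9   -3    3  -42 ]
R4 <- R4 - (1)*R1:  [  0  -2  -4  -2  -2 ]
R3 <- R3 - (-9/2)*R2:  [     0      0     -3  -39/2     75 ]
R4 <- R4 - (-1)*R2:  [  0   0  -4  -7  24 ]
R4 <- R4 - (4/3)*R3:  [   0    0    0   19  -76 ]
Row echelon form:
[ 4  4   3     -1  |   23 ]
[ 0  2   0     -5  |   26 ]
[ 0  0  -3  -39/2  |   75 ]
[ 0  0   0     19  |  -76 ]
Back-substitution:
v = (-76) / 19 = -4
u = (75 - (-39/2)*(-4)) / -3 = 1
t = (26 - (-5)*(-4)) / 2 = 3
s = (23 - (4)*(3) - (3)*(1) - (-1)*(-4)) / 4 = 1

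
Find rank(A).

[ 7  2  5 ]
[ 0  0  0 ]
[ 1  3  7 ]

rank(A) = 2

Row reduction:
R3 <- R3 - (1/7)*R1:  [    0  19/7  44/7 ]
R2 <-> R3   (pivot in column 2 was zero)
[ 7     2     5 ]
[ 0  19/7  44/7 ]
[ 0     0     0 ]
Row echelon form:
[ 7     2     5 ]
[ 0  19/7  44/7 ]
[ 0     0     0 ]
Nonzero rows / pivot columns: 2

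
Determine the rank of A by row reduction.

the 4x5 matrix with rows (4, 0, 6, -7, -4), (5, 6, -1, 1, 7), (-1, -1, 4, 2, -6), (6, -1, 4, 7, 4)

rank(A) = 4

Row reduction:
R2 <- R2 - (5/4)*R1:  [     0      6  -17/2   39/4     12 ]
R3 <- R3 - (-1/4)*R1:  [    0    -1  11/2   1/4    -7 ]
R4 <- R4 - (3/2)*R1:  [    0    -1    -5  35/2    10 ]
R3 <- R3 - (-1/6)*R2:  [     0      0  49/12   15/8     -5 ]
R4 <- R4 - (-1/6)*R2:  [      0       0  -77/12   153/8      12 ]
R4 <- R4 - (-11/7)*R3:  [      0       0       0  309/14    29/7 ]
Row echelon form:
[ 4  0      6      -7    -4 ]
[ 0  6  -17/2    39/4    12 ]
[ 0  0  49/12    15/8    -5 ]
[ 0  0      0  309/14  29/7 ]
Nonzero rows / pivot columns: 4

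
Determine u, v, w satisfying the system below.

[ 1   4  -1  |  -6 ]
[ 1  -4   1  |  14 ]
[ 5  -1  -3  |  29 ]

(4, -3, -2)

Forward elimination on [A|b]:
R2 <- R2 - (1)*R1:  [  0  -8   2  20 ]
R3 <- R3 - (5)*R1:  [   0  -21    2   59 ]
R3 <- R3 - (21/8)*R2:  [     0      0  -13/4   13/2 ]
Row echelon form:
[ 1   4     -1  |    -6 ]
[ 0  -8      2  |    20 ]
[ 0   0  -13/4  |  13/2 ]
Back-substitution:
w = (13/2) / (-13/4) = -2
v = (20 - (2)*(-2)) / -8 = -3
u = (-6 - (4)*(-3) - (-1)*(-2)) / 1 = 4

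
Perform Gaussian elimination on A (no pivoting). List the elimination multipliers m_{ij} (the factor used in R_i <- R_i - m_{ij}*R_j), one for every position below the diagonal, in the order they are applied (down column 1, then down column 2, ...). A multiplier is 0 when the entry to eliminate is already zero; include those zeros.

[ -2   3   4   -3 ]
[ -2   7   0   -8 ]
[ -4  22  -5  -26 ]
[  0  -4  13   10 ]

multipliers: 1, 2, 0, 4, -1, 3

Forward elimination:
R2 <- R2 - (1)*R1:  [  0   4  -4  -5 ]
R3 <- R3 - (2)*R1:  [   0   16  -13  -20 ]
R4: entry in column 1 is already 0 -> m_{41} = 0 (no row operation needed)
R3 <- R3 - (4)*R2:  [ 0  0  3  0 ]
R4 <- R4 - (-1)*R2:  [ 0  0  9  5 ]
R4 <- R4 - (3)*R3:  [ 0  0  0  5 ]
Multipliers (in order of application): m_{21} = 1, m_{31} = 2, m_{41} = 0, m_{32} = 4, m_{42} = -1, m_{43} = 3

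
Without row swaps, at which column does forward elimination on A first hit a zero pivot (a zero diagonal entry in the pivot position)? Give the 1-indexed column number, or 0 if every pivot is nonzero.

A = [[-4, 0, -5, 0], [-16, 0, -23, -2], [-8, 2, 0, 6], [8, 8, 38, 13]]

first zero-pivot column = 2

Naive forward elimination:
R2 <- R2 - (4)*R1:  [  0   0  -3  -2 ]
R3 <- R3 - (2)*R1:  [  0   2  10   6 ]
R4 <- R4 - (-2)*R1:  [  0   8  28  13 ]
Matrix at this point:
[ -4  0  -5   0 ]
[  0  0  -3  -2 ]
[  0  2  10   6 ]
[  0  8  28  13 ]
Pivot entry (2,2) is zero but row 3 has 2 in column 2 -> naive elimination stops; a row interchange (e.g. R2 <-> R3) would be required here.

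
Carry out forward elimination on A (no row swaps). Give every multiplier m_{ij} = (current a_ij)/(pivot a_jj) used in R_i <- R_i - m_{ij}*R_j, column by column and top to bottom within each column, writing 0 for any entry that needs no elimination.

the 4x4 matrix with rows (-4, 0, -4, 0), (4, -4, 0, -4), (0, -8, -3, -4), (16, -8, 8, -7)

multipliers: -1, 0, -4, 2, 2, 0

Forward elimination:
R2 <- R2 - (-1)*R1:  [  0  -4  -4  -4 ]
R3: entry in column 1 is already 0 -> m_{31} = 0 (no row operation needed)
R4 <- R4 - (-4)*R1:  [  0  -8  -8  -7 ]
R3 <- R3 - (2)*R2:  [ 0  0  5  4 ]
R4 <- R4 - (2)*R2:  [ 0  0  0  1 ]
R4: entry in column 3 is already 0 -> m_{43} = 0 (no row operation needed)
Multipliers (in order of application): m_{21} = -1, m_{31} = 0, m_{41} = -4, m_{32} = 2, m_{42} = 2, m_{43} = 0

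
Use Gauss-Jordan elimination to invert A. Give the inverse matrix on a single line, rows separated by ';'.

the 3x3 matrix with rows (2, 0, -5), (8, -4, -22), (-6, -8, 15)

Gauss-Jordan on [A | I]:
R1 <- (1/2)*R1:  [    1     0  -5/2  |   1/2     0     0 ]
R2 <- R2 - (8)*R1:  [  0  -4  -2  |  -4   1   0 ]
R3 <- R3 - (-6)*R1:  [  0  -8   0  |   3   0   1 ]
R2 <- (1/-4)*R2:  [    0     1   1/2  |     1  -1/4     0 ]
R3 <- R3 - (-8)*R2:  [  0   0   4  |  11  -2   1 ]
R3 <- (1/4)*R3:  [    0     0     1  |  11/4  -1/2   1/4 ]
R1 <- R1 - (-5/2)*R3:  [    1     0     0  |  59/8  -5/4   5/8 ]
R2 <- R2 - (1/2)*R3:  [    0     1     0  |  -3/8     0  -1/8 ]
Right block of [I | A^{-1}] is the inverse:
[ 59/8  -5/4   5/8 ]
[ -3/8     0  -1/8 ]
[ 11/4  -1/2   1/4 ]

inverse = [59/8 -5/4 5/8; -3/8 0 -1/8; 11/4 -1/2 1/4]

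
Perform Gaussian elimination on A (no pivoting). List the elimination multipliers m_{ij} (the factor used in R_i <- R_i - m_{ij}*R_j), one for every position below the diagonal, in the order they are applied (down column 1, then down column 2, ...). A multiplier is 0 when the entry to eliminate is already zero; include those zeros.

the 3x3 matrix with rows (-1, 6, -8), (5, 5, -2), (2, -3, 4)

multipliers: -5, -2, 9/35

Forward elimination:
R2 <- R2 - (-5)*R1:  [   0   35  -42 ]
R3 <- R3 - (-2)*R1:  [   0    9  -12 ]
R3 <- R3 - (9/35)*R2:  [    0     0  -6/5 ]
Multipliers (in order of application): m_{21} = -5, m_{31} = -2, m_{32} = 9/35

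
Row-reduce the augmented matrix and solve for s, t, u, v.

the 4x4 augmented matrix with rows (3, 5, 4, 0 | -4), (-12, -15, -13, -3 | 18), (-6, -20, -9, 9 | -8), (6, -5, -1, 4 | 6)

(2, -2, 0, -4)

Forward elimination on [A|b]:
R2 <- R2 - (-4)*R1:  [  0   5   3  -3   2 ]
R3 <- R3 - (-2)*R1:  [   0  -10   -1    9  -16 ]
R4 <- R4 - (2)*R1:  [   0  -15   -9    4   14 ]
R3 <- R3 - (-2)*R2:  [   0    0    5    3  -12 ]
R4 <- R4 - (-3)*R2:  [  0   0   0  -5  20 ]
Row echelon form:
[ 3  5  4   0  |   -4 ]
[ 0  5  3  -3  |    2 ]
[ 0  0  5   3  |  -12 ]
[ 0  0  0  -5  |   20 ]
Back-substitution:
v = (20) / -5 = -4
u = (-12 - (3)*(-4)) / 5 = 0
t = (2 - (3)*(0) - (-3)*(-4)) / 5 = -2
s = (-4 - (5)*(-2) - (4)*(0)) / 3 = 2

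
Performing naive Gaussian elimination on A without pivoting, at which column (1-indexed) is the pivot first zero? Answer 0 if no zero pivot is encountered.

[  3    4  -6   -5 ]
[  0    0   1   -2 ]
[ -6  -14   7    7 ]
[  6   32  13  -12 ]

Naive forward elimination:
R3 <- R3 - (-2)*R1:  [  0  -6  -5  -3 ]
R4 <- R4 - (2)*R1:  [  0  24  25  -2 ]
Matrix at this point:
[ 3   4  -6  -5 ]
[ 0   0   1  -2 ]
[ 0  -6  -5  -3 ]
[ 0  24  25  -2 ]
Pivot entry (2,2) is zero but row 3 has -6 in column 2 -> naive elimination stops; a row interchange (e.g. R2 <-> R3) would be required here.

first zero-pivot column = 2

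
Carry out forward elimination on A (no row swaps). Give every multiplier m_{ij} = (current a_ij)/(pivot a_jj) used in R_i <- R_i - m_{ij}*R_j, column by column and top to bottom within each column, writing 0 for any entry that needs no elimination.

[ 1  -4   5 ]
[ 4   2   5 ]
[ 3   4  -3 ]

Forward elimination:
R2 <- R2 - (4)*R1:  [   0   18  -15 ]
R3 <- R3 - (3)*R1:  [   0   16  -18 ]
R3 <- R3 - (8/9)*R2:  [     0      0  -14/3 ]
Multipliers (in order of application): m_{21} = 4, m_{31} = 3, m_{32} = 8/9

multipliers: 4, 3, 8/9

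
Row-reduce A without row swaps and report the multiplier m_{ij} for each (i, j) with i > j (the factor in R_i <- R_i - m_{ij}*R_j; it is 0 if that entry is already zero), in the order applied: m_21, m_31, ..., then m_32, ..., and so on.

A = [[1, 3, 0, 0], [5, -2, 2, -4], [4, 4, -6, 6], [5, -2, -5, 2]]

Forward elimination:
R2 <- R2 - (5)*R1:  [   0  -17    2   -4 ]
R3 <- R3 - (4)*R1:  [  0  -8  -6   6 ]
R4 <- R4 - (5)*R1:  [   0  -17   -5    2 ]
R3 <- R3 - (8/17)*R2:  [       0        0  -118/17   134/17 ]
R4 <- R4 - (1)*R2:  [  0   0  -7   6 ]
R4 <- R4 - (119/118)*R3:  [       0        0        0  -115/59 ]
Multipliers (in order of application): m_{21} = 5, m_{31} = 4, m_{41} = 5, m_{32} = 8/17, m_{42} = 1, m_{43} = 119/118

multipliers: 5, 4, 5, 8/17, 1, 119/118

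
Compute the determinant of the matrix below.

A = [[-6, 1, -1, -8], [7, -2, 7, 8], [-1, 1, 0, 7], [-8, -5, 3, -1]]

Forward elimination:
R2 <- R2 - (-7/6)*R1:  [    0  -5/6  35/6  -4/3 ]
R3 <- R3 - (1/6)*R1:  [    0   5/6   1/6  25/3 ]
R4 <- R4 - (4/3)*R1:  [     0  -19/3   13/3   29/3 ]
R3 <- R3 - (-1)*R2:  [ 0  0  6  7 ]
R4 <- R4 - (38/5)*R2:  [    0     0   -40  99/5 ]
R4 <- R4 - (-20/3)*R3:  [      0       0       0  997/15 ]
Upper-triangular form:
[ -6     1    -1      -8 ]
[  0  -5/6  35/6    -4/3 ]
[  0     0     6       7 ]
[  0     0     0  997/15 ]
det(A) = (-1)^0 * (-6) * (-5/6) * (6) * (997/15) = 1994  (0 row swaps -> sign +1)

det(A) = 1994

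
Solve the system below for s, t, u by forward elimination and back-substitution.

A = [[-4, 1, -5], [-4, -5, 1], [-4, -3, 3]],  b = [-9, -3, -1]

Forward elimination on [A|b]:
R2 <- R2 - (1)*R1:  [  0  -6   6   6 ]
R3 <- R3 - (1)*R1:  [  0  -4   8   8 ]
R3 <- R3 - (2/3)*R2:  [ 0  0  4  4 ]
Row echelon form:
[ -4   1  -5  |  -9 ]
[  0  -6   6  |   6 ]
[  0   0   4  |   4 ]
Back-substitution:
u = (4) / 4 = 1
t = (6 - (6)*(1)) / -6 = 0
s = (-9 - (1)*(0) - (-5)*(1)) / -4 = 1

(1, 0, 1)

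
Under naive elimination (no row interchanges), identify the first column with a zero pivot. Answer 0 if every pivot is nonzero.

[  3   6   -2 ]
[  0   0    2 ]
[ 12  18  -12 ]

Naive forward elimination:
R3 <- R3 - (4)*R1:  [  0  -6  -4 ]
Matrix at this point:
[ 3   6  -2 ]
[ 0   0   2 ]
[ 0  -6  -4 ]
Pivot entry (2,2) is zero but row 3 has -6 in column 2 -> naive elimination stops; a row interchange (e.g. R2 <-> R3) would be required here.

first zero-pivot column = 2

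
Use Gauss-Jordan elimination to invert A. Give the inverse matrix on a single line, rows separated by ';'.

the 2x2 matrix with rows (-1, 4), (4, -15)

inverse = [15 4; 4 1]

Gauss-Jordan on [A | I]:
R1 <- (1/-1)*R1:  [  1  -4  |  -1   0 ]
R2 <- R2 - (4)*R1:  [ 0  1  |  4  1 ]
R1 <- R1 - (-4)*R2:  [  1   0  |  15   4 ]
Right block of [I | A^{-1}] is the inverse:
[ 15  4 ]
[  4  1 ]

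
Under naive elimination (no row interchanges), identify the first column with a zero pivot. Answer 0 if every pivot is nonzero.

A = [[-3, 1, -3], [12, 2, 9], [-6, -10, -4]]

first zero-pivot column = 0

Naive forward elimination:
R2 <- R2 - (-4)*R1:  [  0   6  -3 ]
R3 <- R3 - (2)*R1:  [   0  -12    2 ]
R3 <- R3 - (-2)*R2:  [  0   0  -4 ]
All pivots nonzero; naive elimination completes without hitting a zero pivot.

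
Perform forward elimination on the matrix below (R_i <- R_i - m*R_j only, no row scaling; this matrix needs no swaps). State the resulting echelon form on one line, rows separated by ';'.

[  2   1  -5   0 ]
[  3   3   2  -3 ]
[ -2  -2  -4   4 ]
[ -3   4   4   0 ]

REF = [2 1 -5 0; 0 3/2 19/2 -3; 0 0 -8/3 2; 0 0 0 -71/4]

Forward elimination:
R2 <- R2 - (3/2)*R1:  [    0   3/2  19/2    -3 ]
R3 <- R3 - (-1)*R1:  [  0  -1  -9   4 ]
R4 <- R4 - (-3/2)*R1:  [    0  11/2  -7/2     0 ]
R3 <- R3 - (-2/3)*R2:  [    0     0  -8/3     2 ]
R4 <- R4 - (11/3)*R2:  [      0       0  -115/3      11 ]
R4 <- R4 - (115/8)*R3:  [     0      0      0  -71/4 ]
Row echelon form:
[ 2    1    -5      0 ]
[ 0  3/2  19/2     -3 ]
[ 0    0  -8/3      2 ]
[ 0    0     0  -71/4 ]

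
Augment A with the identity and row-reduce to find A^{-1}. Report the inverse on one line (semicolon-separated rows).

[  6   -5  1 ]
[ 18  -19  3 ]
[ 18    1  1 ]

Gauss-Jordan on [A | I]:
R1 <- (1/6)*R1:  [    1  -5/6   1/6  |   1/6     0     0 ]
R2 <- R2 - (18)*R1:  [  0  -4   0  |  -3   1   0 ]
R3 <- R3 - (18)*R1:  [  0  16  -2  |  -3   0   1 ]
R2 <- (1/-4)*R2:  [    0     1     0  |   3/4  -1/4     0 ]
R1 <- R1 - (-5/6)*R2:  [     1      0    1/6  |  19/24  -5/24      0 ]
R3 <- R3 - (16)*R2:  [   0    0   -2  |  -15    4    1 ]
R3 <- (1/-2)*R3:  [    0     0     1  |  15/2    -2  -1/2 ]
R1 <- R1 - (1/6)*R3:  [      1       0       0  |  -11/24     1/8    1/12 ]
Right block of [I | A^{-1}] is the inverse:
[ -11/24   1/8  1/12 ]
[    3/4  -1/4     0 ]
[   15/2    -2  -1/2 ]

inverse = [-11/24 1/8 1/12; 3/4 -1/4 0; 15/2 -2 -1/2]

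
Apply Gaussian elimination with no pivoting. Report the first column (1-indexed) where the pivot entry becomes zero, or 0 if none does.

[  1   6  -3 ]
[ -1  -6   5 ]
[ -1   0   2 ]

Naive forward elimination:
R2 <- R2 - (-1)*R1:  [ 0  0  2 ]
R3 <- R3 - (-1)*R1:  [  0   6  -1 ]
Matrix at this point:
[ 1  6  -3 ]
[ 0  0   2 ]
[ 0  6  -1 ]
Pivot entry (2,2) is zero but row 3 has 6 in column 2 -> naive elimination stops; a row interchange (e.g. R2 <-> R3) would be required here.

first zero-pivot column = 2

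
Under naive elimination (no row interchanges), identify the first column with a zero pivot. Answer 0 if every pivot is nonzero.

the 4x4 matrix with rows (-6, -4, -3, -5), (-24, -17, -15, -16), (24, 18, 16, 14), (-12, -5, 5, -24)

first zero-pivot column = 4

Naive forward elimination:
R2 <- R2 - (4)*R1:  [  0  -1  -3   4 ]
R3 <- R3 - (-4)*R1:  [  0   2   4  -6 ]
R4 <- R4 - (2)*R1:  [   0    3   11  -14 ]
R3 <- R3 - (-2)*R2:  [  0   0  -2   2 ]
R4 <- R4 - (-3)*R2:  [  0   0   2  -2 ]
R4 <- R4 - (-1)*R3:  [ 0  0  0  0 ]
Matrix at this point:
[ -6  -4  -3  -5 ]
[  0  -1  -3   4 ]
[  0   0  -2   2 ]
[  0   0   0   0 ]
Pivot entry (4,4) in the last row is zero and there are no rows below to swap with -> zero pivot in column 4 (A is singular).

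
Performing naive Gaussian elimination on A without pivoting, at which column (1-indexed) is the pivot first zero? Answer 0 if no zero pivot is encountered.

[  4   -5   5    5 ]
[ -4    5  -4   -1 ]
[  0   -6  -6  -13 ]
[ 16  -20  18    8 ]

Naive forward elimination:
R2 <- R2 - (-1)*R1:  [ 0  0  1  4 ]
R4 <- R4 - (4)*R1:  [   0    0   -2  -12 ]
Matrix at this point:
[ 4  -5   5    5 ]
[ 0   0   1    4 ]
[ 0  -6  -6  -13 ]
[ 0   0  -2  -12 ]
Pivot entry (2,2) is zero but row 3 has -6 in column 2 -> naive elimination stops; a row interchange (e.g. R2 <-> R3) would be required here.

first zero-pivot column = 2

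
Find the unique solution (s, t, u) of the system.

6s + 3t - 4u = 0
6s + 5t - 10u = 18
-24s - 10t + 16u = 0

Forward elimination on [A|b]:
R2 <- R2 - (1)*R1:  [  0   2  -6  18 ]
R3 <- R3 - (-4)*R1:  [ 0  2  0  0 ]
R3 <- R3 - (1)*R2:  [   0    0    6  -18 ]
Row echelon form:
[ 6  3  -4  |    0 ]
[ 0  2  -6  |   18 ]
[ 0  0   6  |  -18 ]
Back-substitution:
u = (-18) / 6 = -3
t = (18 - (-6)*(-3)) / 2 = 0
s = (0 - (3)*(0) - (-4)*(-3)) / 6 = -2

(-2, 0, -3)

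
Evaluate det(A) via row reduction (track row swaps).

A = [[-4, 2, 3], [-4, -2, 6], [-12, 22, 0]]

Forward elimination:
R2 <- R2 - (1)*R1:  [  0  -4   3 ]
R3 <- R3 - (3)*R1:  [  0  16  -9 ]
R3 <- R3 - (-4)*R2:  [ 0  0  3 ]
Upper-triangular form:
[ -4   2  3 ]
[  0  -4  3 ]
[  0   0  3 ]
det(A) = (-1)^0 * (-4) * (-4) * (3) = 48  (0 row swaps -> sign +1)

det(A) = 48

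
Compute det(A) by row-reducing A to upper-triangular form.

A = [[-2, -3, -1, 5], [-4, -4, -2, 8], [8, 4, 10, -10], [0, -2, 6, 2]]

Forward elimination:
R2 <- R2 - (2)*R1:  [  0   2   0  -2 ]
R3 <- R3 - (-4)*R1:  [  0  -8   6  10 ]
R3 <- R3 - (-4)*R2:  [ 0  0  6  2 ]
R4 <- R4 - (-1)*R2:  [ 0  0  6  0 ]
R4 <- R4 - (1)*R3:  [  0   0   0  -2 ]
Upper-triangular form:
[ -2  -3  -1   5 ]
[  0   2   0  -2 ]
[  0   0   6   2 ]
[  0   0   0  -2 ]
det(A) = (-1)^0 * (-2) * (2) * (6) * (-2) = 48  (0 row swaps -> sign +1)

det(A) = 48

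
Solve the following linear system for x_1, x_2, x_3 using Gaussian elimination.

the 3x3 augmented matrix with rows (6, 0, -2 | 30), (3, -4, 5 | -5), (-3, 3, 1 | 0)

(5, 5, 0)

Forward elimination on [A|b]:
R2 <- R2 - (1/2)*R1:  [   0   -4    6  -20 ]
R3 <- R3 - (-1/2)*R1:  [  0   3   0  15 ]
R3 <- R3 - (-3/4)*R2:  [   0    0  9/2    0 ]
Row echelon form:
[ 6   0   -2  |   30 ]
[ 0  -4    6  |  -20 ]
[ 0   0  9/2  |    0 ]
Back-substitution:
x_3 = (0) / (9/2) = 0
x_2 = (-20 - (6)*(0)) / -4 = 5
x_1 = (30 - (-2)*(0)) / 6 = 5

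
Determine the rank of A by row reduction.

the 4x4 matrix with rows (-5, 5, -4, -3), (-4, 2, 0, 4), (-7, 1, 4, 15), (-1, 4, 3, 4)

Row reduction:
R2 <- R2 - (4/5)*R1:  [    0    -2  16/5  32/5 ]
R3 <- R3 - (7/5)*R1:  [    0    -6  48/5  96/5 ]
R4 <- R4 - (1/5)*R1:  [    0     3  19/5  23/5 ]
R3 <- R3 - (3)*R2:  [ 0  0  0  0 ]
R4 <- R4 - (-3/2)*R2:  [    0     0  43/5  71/5 ]
R3 <-> R4   (pivot in column 3 was zero)
[ -5   5    -4    -3 ]
[  0  -2  16/5  32/5 ]
[  0   0  43/5  71/5 ]
[  0   0     0     0 ]
Row echelon form:
[ -5   5    -4    -3 ]
[  0  -2  16/5  32/5 ]
[  0   0  43/5  71/5 ]
[  0   0     0     0 ]
Nonzero rows / pivot columns: 3

rank(A) = 3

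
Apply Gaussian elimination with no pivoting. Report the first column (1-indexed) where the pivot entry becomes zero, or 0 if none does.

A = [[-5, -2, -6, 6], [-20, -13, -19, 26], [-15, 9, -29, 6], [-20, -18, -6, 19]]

first zero-pivot column = 0

Naive forward elimination:
R2 <- R2 - (4)*R1:  [  0  -5   5   2 ]
R3 <- R3 - (3)*R1:  [   0   15  -11  -12 ]
R4 <- R4 - (4)*R1:  [   0  -10   18   -5 ]
R3 <- R3 - (-3)*R2:  [  0   0   4  -6 ]
R4 <- R4 - (2)*R2:  [  0   0   8  -9 ]
R4 <- R4 - (2)*R3:  [ 0  0  0  3 ]
All pivots nonzero; naive elimination completes without hitting a zero pivot.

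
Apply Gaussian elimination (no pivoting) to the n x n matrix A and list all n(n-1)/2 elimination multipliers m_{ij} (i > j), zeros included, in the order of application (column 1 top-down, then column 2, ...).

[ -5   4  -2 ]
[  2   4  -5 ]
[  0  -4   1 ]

Forward elimination:
R2 <- R2 - (-2/5)*R1:  [     0   28/5  -29/5 ]
R3: entry in column 1 is already 0 -> m_{31} = 0 (no row operation needed)
R3 <- R3 - (-5/7)*R2:  [     0      0  -22/7 ]
Multipliers (in order of application): m_{21} = -2/5, m_{31} = 0, m_{32} = -5/7

multipliers: -2/5, 0, -5/7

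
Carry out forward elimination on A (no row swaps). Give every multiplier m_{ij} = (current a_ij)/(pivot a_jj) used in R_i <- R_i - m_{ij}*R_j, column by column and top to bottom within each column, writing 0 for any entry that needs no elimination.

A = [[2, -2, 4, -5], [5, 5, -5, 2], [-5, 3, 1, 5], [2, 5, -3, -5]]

Forward elimination:
R2 <- R2 - (5/2)*R1:  [    0    10   -15  29/2 ]
R3 <- R3 - (-5/2)*R1:  [     0     -2     11  -15/2 ]
R4 <- R4 - (1)*R1:  [  0   7  -7   0 ]
R3 <- R3 - (-1/5)*R2:  [     0      0      8  -23/5 ]
R4 <- R4 - (7/10)*R2:  [       0        0      7/2  -203/20 ]
R4 <- R4 - (7/16)*R3:  [       0        0        0  -651/80 ]
Multipliers (in order of application): m_{21} = 5/2, m_{31} = -5/2, m_{41} = 1, m_{32} = -1/5, m_{42} = 7/10, m_{43} = 7/16

multipliers: 5/2, -5/2, 1, -1/5, 7/10, 7/16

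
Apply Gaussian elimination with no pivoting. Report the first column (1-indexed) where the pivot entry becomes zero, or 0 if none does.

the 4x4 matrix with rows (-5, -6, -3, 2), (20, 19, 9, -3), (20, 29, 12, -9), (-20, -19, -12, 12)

Naive forward elimination:
R2 <- R2 - (-4)*R1:  [  0  -5  -3   5 ]
R3 <- R3 - (-4)*R1:  [  0   5   0  -1 ]
R4 <- R4 - (4)*R1:  [ 0  5  0  4 ]
R3 <- R3 - (-1)*R2:  [  0   0  -3   4 ]
R4 <- R4 - (-1)*R2:  [  0   0  -3   9 ]
R4 <- R4 - (1)*R3:  [ 0  0  0  5 ]
All pivots nonzero; naive elimination completes without hitting a zero pivot.

first zero-pivot column = 0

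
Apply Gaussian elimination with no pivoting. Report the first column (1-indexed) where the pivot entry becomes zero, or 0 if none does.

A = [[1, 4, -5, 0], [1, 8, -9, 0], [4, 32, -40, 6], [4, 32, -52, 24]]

first zero-pivot column = 4

Naive forward elimination:
R2 <- R2 - (1)*R1:  [  0   4  -4   0 ]
R3 <- R3 - (4)*R1:  [   0   16  -20    6 ]
R4 <- R4 - (4)*R1:  [   0   16  -32   24 ]
R3 <- R3 - (4)*R2:  [  0   0  -4   6 ]
R4 <- R4 - (4)*R2:  [   0    0  -16   24 ]
R4 <- R4 - (4)*R3:  [ 0  0  0  0 ]
Matrix at this point:
[ 1  4  -5  0 ]
[ 0  4  -4  0 ]
[ 0  0  -4  6 ]
[ 0  0   0  0 ]
Pivot entry (4,4) in the last row is zero and there are no rows below to swap with -> zero pivot in column 4 (A is singular).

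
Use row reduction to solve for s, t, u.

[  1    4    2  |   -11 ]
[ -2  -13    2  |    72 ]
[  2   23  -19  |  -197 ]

(-5, -4, 5)

Forward elimination on [A|b]:
R2 <- R2 - (-2)*R1:  [  0  -5   6  50 ]
R3 <- R3 - (2)*R1:  [    0    15   -23  -175 ]
R3 <- R3 - (-3)*R2:  [   0    0   -5  -25 ]
Row echelon form:
[ 1   4   2  |  -11 ]
[ 0  -5   6  |   50 ]
[ 0   0  -5  |  -25 ]
Back-substitution:
u = (-25) / -5 = 5
t = (50 - (6)*(5)) / -5 = -4
s = (-11 - (4)*(-4) - (2)*(5)) / 1 = -5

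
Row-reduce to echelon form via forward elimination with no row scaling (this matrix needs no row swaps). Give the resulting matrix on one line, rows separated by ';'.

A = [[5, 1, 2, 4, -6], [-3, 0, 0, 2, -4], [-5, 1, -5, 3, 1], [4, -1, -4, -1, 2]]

Forward elimination:
R2 <- R2 - (-3/5)*R1:  [     0    3/5    6/5   22/5  -38/5 ]
R3 <- R3 - (-1)*R1:  [  0   2  -3   7  -5 ]
R4 <- R4 - (4/5)*R1:  [     0   -9/5  -28/5  -21/5   34/5 ]
R3 <- R3 - (10/3)*R2:  [     0      0     -7  -23/3   61/3 ]
R4 <- R4 - (-3)*R2:  [   0    0   -2    9  -16 ]
R4 <- R4 - (2/7)*R3:  [       0        0        0   235/21  -458/21 ]
Row echelon form:
[ 5    1    2       4       -6 ]
[ 0  3/5  6/5    22/5    -38/5 ]
[ 0    0   -7   -23/3     61/3 ]
[ 0    0    0  235/21  -458/21 ]

REF = [5 1 2 4 -6; 0 3/5 6/5 22/5 -38/5; 0 0 -7 -23/3 61/3; 0 0 0 235/21 -458/21]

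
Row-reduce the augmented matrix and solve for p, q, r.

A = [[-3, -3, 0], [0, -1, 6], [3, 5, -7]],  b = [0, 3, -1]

Forward elimination on [A|b]:
R3 <- R3 - (-1)*R1:  [  0   2  -7  -1 ]
R3 <- R3 - (-2)*R2:  [ 0  0  5  5 ]
Row echelon form:
[ -3  -3  0  |  0 ]
[  0  -1  6  |  3 ]
[  0   0  5  |  5 ]
Back-substitution:
r = (5) / 5 = 1
q = (3 - (6)*(1)) / -1 = 3
p = (0 - (-3)*(3)) / -3 = -3

(-3, 3, 1)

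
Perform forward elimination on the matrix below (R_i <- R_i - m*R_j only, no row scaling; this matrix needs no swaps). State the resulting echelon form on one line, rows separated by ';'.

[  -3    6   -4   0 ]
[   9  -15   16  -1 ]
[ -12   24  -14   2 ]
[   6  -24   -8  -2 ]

Forward elimination:
R2 <- R2 - (-3)*R1:  [  0   3   4  -1 ]
R3 <- R3 - (4)*R1:  [ 0  0  2  2 ]
R4 <- R4 - (-2)*R1:  [   0  -12  -16   -2 ]
R4 <- R4 - (-4)*R2:  [  0   0   0  -6 ]
Row echelon form:
[ -3  6  -4   0 ]
[  0  3   4  -1 ]
[  0  0   2   2 ]
[  0  0   0  -6 ]

REF = [-3 6 -4 0; 0 3 4 -1; 0 0 2 2; 0 0 0 -6]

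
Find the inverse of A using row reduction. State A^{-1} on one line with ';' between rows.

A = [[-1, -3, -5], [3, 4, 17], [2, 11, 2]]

Gauss-Jordan on [A | I]:
R1 <- (1/-1)*R1:  [  1   3   5  |  -1   0   0 ]
R2 <- R2 - (3)*R1:  [  0  -5   2  |   3   1   0 ]
R3 <- R3 - (2)*R1:  [  0   5  -8  |   2   0   1 ]
R2 <- (1/-5)*R2:  [    0     1  -2/5  |  -3/5  -1/5     0 ]
R1 <- R1 - (3)*R2:  [    1     0  31/5  |   4/5   3/5     0 ]
R3 <- R3 - (5)*R2:  [  0   0  -6  |   5   1   1 ]
R3 <- (1/-6)*R3:  [    0     0     1  |  -5/6  -1/6  -1/6 ]
R1 <- R1 - (31/5)*R3:  [      1       0       0  |  179/30   49/30   31/30 ]
R2 <- R2 - (-2/5)*R3:  [      0       1       0  |  -14/15   -4/15   -1/15 ]
Right block of [I | A^{-1}] is the inverse:
[ 179/30  49/30  31/30 ]
[ -14/15  -4/15  -1/15 ]
[   -5/6   -1/6   -1/6 ]

inverse = [179/30 49/30 31/30; -14/15 -4/15 -1/15; -5/6 -1/6 -1/6]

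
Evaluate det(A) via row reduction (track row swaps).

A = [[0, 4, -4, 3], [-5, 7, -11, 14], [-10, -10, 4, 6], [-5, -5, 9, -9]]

det(A) = 80

Forward elimination:
R1 <-> R2   (pivot in column 1 was zero)
[  -5    7  -11  14 ]
[   0    4   -4   3 ]
[ -10  -10    4   6 ]
[  -5   -5    9  -9 ]
R3 <- R3 - (2)*R1:  [   0  -24   26  -22 ]
R4 <- R4 - (1)*R1:  [   0  -12   20  -23 ]
R3 <- R3 - (-6)*R2:  [  0   0   2  -4 ]
R4 <- R4 - (-3)*R2:  [   0    0    8  -14 ]
R4 <- R4 - (4)*R3:  [ 0  0  0  2 ]
Upper-triangular form:
[ -5  7  -11  14 ]
[  0  4   -4   3 ]
[  0  0    2  -4 ]
[  0  0    0   2 ]
det(A) = (-1)^1 * (-5) * (4) * (2) * (2) = 80  (1 row swap -> sign -1)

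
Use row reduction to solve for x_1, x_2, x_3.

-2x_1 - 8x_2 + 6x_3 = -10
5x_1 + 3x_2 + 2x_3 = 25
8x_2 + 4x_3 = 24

Forward elimination on [A|b]:
R2 <- R2 - (-5/2)*R1:  [   0  -17   17    0 ]
R3 <- R3 - (-8/17)*R2:  [  0   0  12  24 ]
Row echelon form:
[ -2   -8   6  |  -10 ]
[  0  -17  17  |    0 ]
[  0    0  12  |   24 ]
Back-substitution:
x_3 = (24) / 12 = 2
x_2 = (0 - (17)*(2)) / -17 = 2
x_1 = (-10 - (-8)*(2) - (6)*(2)) / -2 = 3

(3, 2, 2)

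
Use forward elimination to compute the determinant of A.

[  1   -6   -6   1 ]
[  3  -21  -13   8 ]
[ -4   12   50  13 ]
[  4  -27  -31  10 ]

det(A) = 90

Forward elimination:
R2 <- R2 - (3)*R1:  [  0  -3   5   5 ]
R3 <- R3 - (-4)*R1:  [   0  -12   26   17 ]
R4 <- R4 - (4)*R1:  [  0  -3  -7   6 ]
R3 <- R3 - (4)*R2:  [  0   0   6  -3 ]
R4 <- R4 - (1)*R2:  [   0    0  -12    1 ]
R4 <- R4 - (-2)*R3:  [  0   0   0  -5 ]
Upper-triangular form:
[ 1  -6  -6   1 ]
[ 0  -3   5   5 ]
[ 0   0   6  -3 ]
[ 0   0   0  -5 ]
det(A) = (-1)^0 * (1) * (-3) * (6) * (-5) = 90  (0 row swaps -> sign +1)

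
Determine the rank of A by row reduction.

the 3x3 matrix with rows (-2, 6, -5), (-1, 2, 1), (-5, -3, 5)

rank(A) = 3

Row reduction:
R2 <- R2 - (1/2)*R1:  [   0   -1  7/2 ]
R3 <- R3 - (5/2)*R1:  [    0   -18  35/2 ]
R3 <- R3 - (18)*R2:  [     0      0  -91/2 ]
Row echelon form:
[ -2   6     -5 ]
[  0  -1    7/2 ]
[  0   0  -91/2 ]
Nonzero rows / pivot columns: 3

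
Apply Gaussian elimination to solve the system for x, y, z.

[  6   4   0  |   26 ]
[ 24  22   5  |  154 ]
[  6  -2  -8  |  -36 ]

Forward elimination on [A|b]:
R2 <- R2 - (4)*R1:  [  0   6   5  50 ]
R3 <- R3 - (1)*R1:  [   0   -6   -8  -62 ]
R3 <- R3 - (-1)*R2:  [   0    0   -3  -12 ]
Row echelon form:
[ 6  4   0  |   26 ]
[ 0  6   5  |   50 ]
[ 0  0  -3  |  -12 ]
Back-substitution:
z = (-12) / -3 = 4
y = (50 - (5)*(4)) / 6 = 5
x = (26 - (4)*(5)) / 6 = 1

(1, 5, 4)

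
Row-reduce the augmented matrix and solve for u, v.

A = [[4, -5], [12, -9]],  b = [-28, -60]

Forward elimination on [A|b]:
R2 <- R2 - (3)*R1:  [  0   6  24 ]
Row echelon form:
[ 4  -5  |  -28 ]
[ 0   6  |   24 ]
Back-substitution:
v = (24) / 6 = 4
u = (-28 - (-5)*(4)) / 4 = -2

(-2, 4)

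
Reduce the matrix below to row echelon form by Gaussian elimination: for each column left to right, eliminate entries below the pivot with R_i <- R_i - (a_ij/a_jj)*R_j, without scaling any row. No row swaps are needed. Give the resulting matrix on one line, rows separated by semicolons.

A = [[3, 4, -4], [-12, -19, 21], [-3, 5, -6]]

REF = [3 4 -4; 0 -3 5; 0 0 5]

Forward elimination:
R2 <- R2 - (-4)*R1:  [  0  -3   5 ]
R3 <- R3 - (-1)*R1:  [   0    9  -10 ]
R3 <- R3 - (-3)*R2:  [ 0  0  5 ]
Row echelon form:
[ 3   4  -4 ]
[ 0  -3   5 ]
[ 0   0   5 ]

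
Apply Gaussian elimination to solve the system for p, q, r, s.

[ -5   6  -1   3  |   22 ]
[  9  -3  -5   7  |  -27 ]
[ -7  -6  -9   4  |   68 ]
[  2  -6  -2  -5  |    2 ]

(-5, -1, -3, 0)

Forward elimination on [A|b]:
R2 <- R2 - (-9/5)*R1:  [     0   39/5  -34/5   62/5   63/5 ]
R3 <- R3 - (7/5)*R1:  [     0  -72/5  -38/5   -1/5  186/5 ]
R4 <- R4 - (-2/5)*R1:  [     0  -18/5  -12/5  -19/5   54/5 ]
R3 <- R3 - (-24/13)*R2:  [       0        0  -262/13   295/13   786/13 ]
R4 <- R4 - (-6/13)*R2:  [      0       0  -72/13   25/13  216/13 ]
R4 <- R4 - (36/131)*R3:  [        0         0         0  -565/131         0 ]
Row echelon form:
[ -5     6       -1         3  |      22 ]
[  0  39/5    -34/5      62/5  |    63/5 ]
[  0     0  -262/13    295/13  |  786/13 ]
[  0     0        0  -565/131  |       0 ]
Back-substitution:
s = (0) / (-565/131) = 0
r = (786/13 - (295/13)*(0)) / (-262/13) = -3
q = (63/5 - (-34/5)*(-3) - (62/5)*(0)) / (39/5) = -1
p = (22 - (6)*(-1) - (-1)*(-3) - (3)*(0)) / -5 = -5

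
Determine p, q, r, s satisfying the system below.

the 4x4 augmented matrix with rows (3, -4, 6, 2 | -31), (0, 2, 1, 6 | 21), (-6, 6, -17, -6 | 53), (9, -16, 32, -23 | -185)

(-3, 5, -1, 2)

Forward elimination on [A|b]:
R3 <- R3 - (-2)*R1:  [  0  -2  -5  -2  -9 ]
R4 <- R4 - (3)*R1:  [   0   -4   14  -29  -92 ]
R3 <- R3 - (-1)*R2:  [  0   0  -4   4  12 ]
R4 <- R4 - (-2)*R2:  [   0    0   16  -17  -50 ]
R4 <- R4 - (-4)*R3:  [  0   0   0  -1  -2 ]
Row echelon form:
[ 3  -4   6   2  |  -31 ]
[ 0   2   1   6  |   21 ]
[ 0   0  -4   4  |   12 ]
[ 0   0   0  -1  |   -2 ]
Back-substitution:
s = (-2) / -1 = 2
r = (12 - (4)*(2)) / -4 = -1
q = (21 - (1)*(-1) - (6)*(2)) / 2 = 5
p = (-31 - (-4)*(5) - (6)*(-1) - (2)*(2)) / 3 = -3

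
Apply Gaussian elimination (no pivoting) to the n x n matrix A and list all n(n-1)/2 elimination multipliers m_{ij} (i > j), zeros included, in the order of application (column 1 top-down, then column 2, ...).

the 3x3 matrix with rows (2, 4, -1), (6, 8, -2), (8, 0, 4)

multipliers: 3, 4, 4

Forward elimination:
R2 <- R2 - (3)*R1:  [  0  -4   1 ]
R3 <- R3 - (4)*R1:  [   0  -16    8 ]
R3 <- R3 - (4)*R2:  [ 0  0  4 ]
Multipliers (in order of application): m_{21} = 3, m_{31} = 4, m_{32} = 4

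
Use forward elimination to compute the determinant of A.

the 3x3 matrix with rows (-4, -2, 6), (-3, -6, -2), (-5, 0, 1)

det(A) = -182

Forward elimination:
R2 <- R2 - (3/4)*R1:  [     0   -9/2  -13/2 ]
R3 <- R3 - (5/4)*R1:  [     0    5/2  -13/2 ]
R3 <- R3 - (-5/9)*R2:  [     0      0  -91/9 ]
Upper-triangular form:
[ -4    -2      6 ]
[  0  -9/2  -13/2 ]
[  0     0  -91/9 ]
det(A) = (-1)^0 * (-4) * (-9/2) * (-91/9) = -182  (0 row swaps -> sign +1)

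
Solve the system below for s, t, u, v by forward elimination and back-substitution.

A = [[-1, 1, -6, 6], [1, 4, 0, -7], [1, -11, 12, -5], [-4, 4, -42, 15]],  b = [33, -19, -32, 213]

Forward elimination on [A|b]:
R2 <- R2 - (-1)*R1:  [  0   5  -6  -1  14 ]
R3 <- R3 - (-1)*R1:  [   0  -10    6    1    1 ]
R4 <- R4 - (4)*R1:  [   0    0  -18   -9   81 ]
R3 <- R3 - (-2)*R2:  [  0   0  -6  -1  29 ]
R4 <- R4 - (3)*R3:  [  0   0   0  -6  -6 ]
Row echelon form:
[ -1  1  -6   6  |  33 ]
[  0  5  -6  -1  |  14 ]
[  0  0  -6  -1  |  29 ]
[  0  0   0  -6  |  -6 ]
Back-substitution:
v = (-6) / -6 = 1
u = (29 - (-1)*(1)) / -6 = -5
t = (14 - (-6)*(-5) - (-1)*(1)) / 5 = -3
s = (33 - (1)*(-3) - (-6)*(-5) - (6)*(1)) / -1 = 0

(0, -3, -5, 1)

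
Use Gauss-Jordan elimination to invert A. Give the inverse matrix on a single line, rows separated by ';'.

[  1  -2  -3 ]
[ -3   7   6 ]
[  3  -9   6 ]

Gauss-Jordan on [A | I]:
R2 <- R2 - (-3)*R1:  [  0   1  -3  |   3   1   0 ]
R3 <- R3 - (3)*R1:  [  0  -3  15  |  -3   0   1 ]
R1 <- R1 - (-2)*R2:  [  1   0  -9  |   7   2   0 ]
R3 <- R3 - (-3)*R2:  [ 0  0  6  |  6  3  1 ]
R3 <- (1/6)*R3:  [   0    0    1  |    1  1/2  1/6 ]
R1 <- R1 - (-9)*R3:  [    1     0     0  |    16  13/2   3/2 ]
R2 <- R2 - (-3)*R3:  [   0    1    0  |    6  5/2  1/2 ]
Right block of [I | A^{-1}] is the inverse:
[ 16  13/2  3/2 ]
[  6   5/2  1/2 ]
[  1   1/2  1/6 ]

inverse = [16 13/2 3/2; 6 5/2 1/2; 1 1/2 1/6]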